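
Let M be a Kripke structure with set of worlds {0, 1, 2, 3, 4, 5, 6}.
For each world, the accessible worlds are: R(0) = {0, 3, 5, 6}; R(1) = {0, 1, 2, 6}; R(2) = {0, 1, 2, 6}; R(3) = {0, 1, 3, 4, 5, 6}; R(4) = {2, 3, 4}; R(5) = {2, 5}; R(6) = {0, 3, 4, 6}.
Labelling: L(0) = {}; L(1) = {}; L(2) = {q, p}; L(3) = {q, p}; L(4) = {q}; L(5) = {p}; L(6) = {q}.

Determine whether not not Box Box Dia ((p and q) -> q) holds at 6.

At 6: not Box Box Dia ((p and q) -> q) is false, so not not Box Box Dia ((p and q) -> q) is true.
  At 6: Box Box Dia ((p and q) -> q) is true, so not Box Box Dia ((p and q) -> q) is false.
    At 6: Box Box Dia ((p and q) -> q) requires Box Dia ((p and q) -> q) at every successor {0, 3, 4, 6}.
      At 0: Box Dia ((p and q) -> q) is true.
      At 3: Box Dia ((p and q) -> q) is true.
      At 4: Box Dia ((p and q) -> q) is true.
      At 6: Box Dia ((p and q) -> q) is true.
    So Box Box Dia ((p and q) -> q) is true at 6.

Yes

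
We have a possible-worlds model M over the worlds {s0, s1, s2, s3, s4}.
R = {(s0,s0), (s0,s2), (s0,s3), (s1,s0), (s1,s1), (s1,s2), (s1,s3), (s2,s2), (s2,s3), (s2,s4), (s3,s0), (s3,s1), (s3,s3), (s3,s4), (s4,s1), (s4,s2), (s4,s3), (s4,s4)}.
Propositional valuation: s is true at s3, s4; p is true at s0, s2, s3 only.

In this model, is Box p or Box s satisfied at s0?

At s0: Box p is true, Box s is false, so Box p or Box s is true.
  At s0: Box p requires p at every successor {s0, s2, s3}.
    At s0: p is true.
    At s2: p is true.
    At s3: p is true.
  So Box p is true at s0.
  At s0: Box s requires s at every successor {s0, s2, s3}.
    s fails at s0, so Box s is false at s0.

Yes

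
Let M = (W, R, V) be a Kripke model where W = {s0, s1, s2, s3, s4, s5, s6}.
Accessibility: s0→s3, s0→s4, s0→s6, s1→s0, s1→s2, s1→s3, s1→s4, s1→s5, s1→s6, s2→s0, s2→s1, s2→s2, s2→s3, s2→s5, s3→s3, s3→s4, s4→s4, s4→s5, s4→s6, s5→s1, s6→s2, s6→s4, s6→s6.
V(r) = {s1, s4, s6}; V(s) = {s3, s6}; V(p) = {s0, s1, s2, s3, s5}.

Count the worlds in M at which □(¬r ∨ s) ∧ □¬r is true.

Let φ = □(¬r ∨ s) ∧ □¬r. Evaluate φ at each world:
  s0 (successors {s3, s4, s6}): φ is false.
  s1 (successors {s0, s2, s3, s4, s5, s6}): φ is false.
  s2 (successors {s0, s1, s2, s3, s5}): φ is false.
  s3 (successors {s3, s4}): φ is false.
  s4 (successors {s4, s5, s6}): φ is false.
  s5 (successors {s1}): φ is false.
  s6 (successors {s2, s4, s6}): φ is false.
For instance, at s2:
  At s2: □(¬r ∨ s) is false, □¬r is false, so □(¬r ∨ s) ∧ □¬r is false.
    At s2: □(¬r ∨ s) requires ¬r ∨ s at every successor {s0, s1, s2, s3, s5}.
      ¬r ∨ s fails at s1, so □(¬r ∨ s) is false at s2.
    At s2: □¬r requires ¬r at every successor {s0, s1, s2, s3, s5}.
      ¬r fails at s1, so □¬r is false at s2.
Satisfying worlds: none.

0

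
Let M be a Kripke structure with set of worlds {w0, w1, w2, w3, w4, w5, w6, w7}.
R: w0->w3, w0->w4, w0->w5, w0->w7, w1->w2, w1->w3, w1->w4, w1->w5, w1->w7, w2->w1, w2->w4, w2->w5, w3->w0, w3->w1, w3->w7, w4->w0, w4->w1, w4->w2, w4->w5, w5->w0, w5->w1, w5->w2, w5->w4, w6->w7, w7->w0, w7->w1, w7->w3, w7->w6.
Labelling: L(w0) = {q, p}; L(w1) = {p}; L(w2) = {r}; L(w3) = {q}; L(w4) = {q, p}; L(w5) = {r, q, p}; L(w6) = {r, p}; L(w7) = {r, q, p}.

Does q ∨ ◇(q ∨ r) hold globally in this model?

Yes

Recall that ◇ψ holds at a world iff ψ holds at some accessible world.
Let φ = q ∨ ◇(q ∨ r). Evaluate φ at each world:
  w0 (successors {w3, w4, w5, w7}): φ is true.
  w1 (successors {w2, w3, w4, w5, w7}): φ is true.
  w2 (successors {w1, w4, w5}): φ is true.
  w3 (successors {w0, w1, w7}): φ is true.
  w4 (successors {w0, w1, w2, w5}): φ is true.
  w5 (successors {w0, w1, w2, w4}): φ is true.
  w6 (successors {w7}): φ is true.
  w7 (successors {w0, w1, w3, w6}): φ is true.
For instance, at w2:
  At w2: q is false, ◇(q ∨ r) is true, so q ∨ ◇(q ∨ r) is true.
    At w2: ◇(q ∨ r) requires q ∨ r at some successor in {w1, w4, w5}.
      q ∨ r holds at w4, so ◇(q ∨ r) is true at w2.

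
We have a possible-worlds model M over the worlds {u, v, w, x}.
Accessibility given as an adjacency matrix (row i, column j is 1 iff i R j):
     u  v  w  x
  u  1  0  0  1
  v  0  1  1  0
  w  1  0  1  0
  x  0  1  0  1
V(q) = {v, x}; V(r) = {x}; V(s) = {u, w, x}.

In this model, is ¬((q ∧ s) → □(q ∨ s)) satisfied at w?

Recall that □ψ holds at a world iff ψ holds at every accessible world, and ◇ψ holds iff ψ holds at some accessible world.
At w: (q ∧ s) → □(q ∨ s) is true, so ¬((q ∧ s) → □(q ∨ s)) is false.
  At w: q ∧ s is false, □(q ∨ s) is true, so (q ∧ s) → □(q ∨ s) is true.
    At w: □(q ∨ s) requires q ∨ s at every successor {u, w}.
      At u: q ∨ s is true.
      At w: q ∨ s is true.
    So □(q ∨ s) is true at w.

No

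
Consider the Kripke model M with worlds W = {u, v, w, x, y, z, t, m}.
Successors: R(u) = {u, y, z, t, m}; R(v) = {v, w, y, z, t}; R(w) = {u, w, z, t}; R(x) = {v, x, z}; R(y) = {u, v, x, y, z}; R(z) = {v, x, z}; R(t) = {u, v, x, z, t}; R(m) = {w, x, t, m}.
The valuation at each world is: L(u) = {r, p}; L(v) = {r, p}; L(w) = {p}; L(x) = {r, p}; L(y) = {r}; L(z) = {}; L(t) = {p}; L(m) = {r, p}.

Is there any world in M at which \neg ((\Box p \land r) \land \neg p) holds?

Yes

Recall that \Box ψ holds at a world iff ψ holds at every accessible world, and \Diamond ψ holds iff ψ holds at some accessible world.
Let φ = \neg ((\Box p \land r) \land \neg p). Evaluate φ at each world:
  u (successors {u, y, z, t, m}): φ is true.
  v (successors {v, w, y, z, t}): φ is true.
  w (successors {u, w, z, t}): φ is true.
  x (successors {v, x, z}): φ is true.
  y (successors {u, v, x, y, z}): φ is true.
  z (successors {v, x, z}): φ is true.
  t (successors {u, v, x, z, t}): φ is true.
  m (successors {w, x, t, m}): φ is true.
Detail at u (witness):
  At u: (\Box p \land r) \land \neg p is false, so \neg ((\Box p \land r) \land \neg p) is true.
    At u: \Box p \land r is false, \neg p is false, so (\Box p \land r) \land \neg p is false.
      At u: \Box p is false, r is true, so \Box p \land r is false.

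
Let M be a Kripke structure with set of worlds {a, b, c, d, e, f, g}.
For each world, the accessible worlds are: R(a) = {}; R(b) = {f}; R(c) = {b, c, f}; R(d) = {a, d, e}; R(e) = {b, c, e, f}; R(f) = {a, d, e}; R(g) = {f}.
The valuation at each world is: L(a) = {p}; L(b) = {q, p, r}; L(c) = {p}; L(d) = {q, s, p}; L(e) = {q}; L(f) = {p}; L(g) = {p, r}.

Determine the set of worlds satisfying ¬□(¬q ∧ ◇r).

b, c, d, e, f, g

Recall that □ψ holds at a world iff ψ holds at every accessible world, and ◇ψ holds iff ψ holds at some accessible world.
Let φ = ¬□(¬q ∧ ◇r). Evaluate φ at each world:
  a (successors ∅): φ is false.
  b (successors {f}): φ is true.
  c (successors {b, c, f}): φ is true.
  d (successors {a, d, e}): φ is true.
  e (successors {b, c, e, f}): φ is true.
  f (successors {a, d, e}): φ is true.
  g (successors {f}): φ is true.
For instance, at e:
  At e: □(¬q ∧ ◇r) is false, so ¬□(¬q ∧ ◇r) is true.
    At e: □(¬q ∧ ◇r) requires ¬q ∧ ◇r at every successor {b, c, e, f}.
      ¬q ∧ ◇r fails at b, so □(¬q ∧ ◇r) is false at e.
Satisfying worlds: {b, c, d, e, f, g}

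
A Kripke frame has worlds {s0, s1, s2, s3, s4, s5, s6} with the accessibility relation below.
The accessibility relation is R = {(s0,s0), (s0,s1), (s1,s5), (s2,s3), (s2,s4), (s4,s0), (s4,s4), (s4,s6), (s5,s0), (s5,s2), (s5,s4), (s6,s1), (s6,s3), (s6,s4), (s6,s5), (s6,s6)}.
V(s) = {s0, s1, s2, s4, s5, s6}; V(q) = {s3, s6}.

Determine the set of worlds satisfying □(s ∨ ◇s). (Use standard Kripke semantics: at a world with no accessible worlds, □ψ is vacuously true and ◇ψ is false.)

s0, s1, s3, s4, s5

Let φ = □(s ∨ ◇s). Evaluate φ at each world:
  s0 (successors {s0, s1}): φ is true.
  s1 (successors {s5}): φ is true.
  s2 (successors {s3, s4}): φ is false.
  s3 (successors ∅): φ is true.
  s4 (successors {s0, s4, s6}): φ is true.
  s5 (successors {s0, s2, s4}): φ is true.
  s6 (successors {s1, s3, s4, s5, s6}): φ is false.
For instance, at s1:
  At s1: □(s ∨ ◇s) requires s ∨ ◇s at every successor {s5}.
      At s5: s is true, ◇s is true, so s ∨ ◇s is true.
  So □(s ∨ ◇s) is true at s1.
Satisfying worlds: {s0, s1, s3, s4, s5}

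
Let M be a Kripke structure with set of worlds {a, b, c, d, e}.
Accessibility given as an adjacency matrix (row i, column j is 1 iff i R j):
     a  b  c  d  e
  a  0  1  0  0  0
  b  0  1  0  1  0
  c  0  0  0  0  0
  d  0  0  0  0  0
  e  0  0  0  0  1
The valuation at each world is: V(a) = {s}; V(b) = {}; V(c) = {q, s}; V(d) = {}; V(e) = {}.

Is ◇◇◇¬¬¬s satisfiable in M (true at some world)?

Yes

Let φ = ◇◇◇¬¬¬s. Evaluate φ at each world:
  a (successors {b}): φ is true.
  b (successors {b, d}): φ is true.
  c (successors ∅): φ is false.
  d (successors ∅): φ is false.
  e (successors {e}): φ is true.
Detail at a (witness):
  At a: ◇◇◇¬¬¬s requires ◇◇¬¬¬s at some successor in {b}.
    ◇◇¬¬¬s holds at b, so ◇◇◇¬¬¬s is true at a.
      At b: ◇◇¬¬¬s requires ◇¬¬¬s at some successor in {b, d}.
        ◇¬¬¬s holds at b, so ◇◇¬¬¬s is true at b.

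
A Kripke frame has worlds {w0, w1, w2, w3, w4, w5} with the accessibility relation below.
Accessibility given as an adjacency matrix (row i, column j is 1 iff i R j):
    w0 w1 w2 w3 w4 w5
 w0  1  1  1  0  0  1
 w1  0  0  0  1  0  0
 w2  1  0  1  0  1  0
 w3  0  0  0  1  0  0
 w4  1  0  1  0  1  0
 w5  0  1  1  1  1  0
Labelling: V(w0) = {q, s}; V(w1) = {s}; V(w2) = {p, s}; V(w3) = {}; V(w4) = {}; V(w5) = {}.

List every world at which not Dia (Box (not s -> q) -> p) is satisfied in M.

none

Let φ = not Dia (Box (not s -> q) -> p). Evaluate φ at each world:
  w0 (successors {w0, w1, w2, w5}): φ is false.
  w1 (successors {w3}): φ is false.
  w2 (successors {w0, w2, w4}): φ is false.
  w3 (successors {w3}): φ is false.
  w4 (successors {w0, w2, w4}): φ is false.
  w5 (successors {w1, w2, w3, w4}): φ is false.
For instance, at w4:
  At w4: Dia (Box (not s -> q) -> p) is true, so not Dia (Box (not s -> q) -> p) is false.
    At w4: Dia (Box (not s -> q) -> p) requires Box (not s -> q) -> p at some successor in {w0, w2, w4}.
      Box (not s -> q) -> p holds at w0, so Dia (Box (not s -> q) -> p) is true at w4.
Satisfying worlds: none.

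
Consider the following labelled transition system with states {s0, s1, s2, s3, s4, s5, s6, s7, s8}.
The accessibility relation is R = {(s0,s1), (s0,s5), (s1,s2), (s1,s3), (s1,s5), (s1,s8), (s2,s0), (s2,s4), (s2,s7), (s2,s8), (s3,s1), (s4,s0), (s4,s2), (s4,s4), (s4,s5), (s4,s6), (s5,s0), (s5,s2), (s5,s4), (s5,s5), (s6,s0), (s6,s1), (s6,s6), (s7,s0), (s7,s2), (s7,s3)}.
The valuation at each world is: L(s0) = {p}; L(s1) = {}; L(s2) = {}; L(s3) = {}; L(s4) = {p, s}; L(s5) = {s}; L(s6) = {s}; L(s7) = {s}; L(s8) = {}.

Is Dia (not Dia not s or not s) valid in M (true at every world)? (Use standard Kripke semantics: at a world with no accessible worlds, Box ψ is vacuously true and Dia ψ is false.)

No

Recall that Dia ψ holds at a world iff ψ holds at some accessible world.
Let φ = Dia (not Dia not s or not s). Evaluate φ at each world:
  s0 (successors {s1, s5}): φ is true.
  s1 (successors {s2, s3, s5, s8}): φ is true.
  s2 (successors {s0, s4, s7, s8}): φ is true.
  s3 (successors {s1}): φ is true.
  s4 (successors {s0, s2, s4, s5, s6}): φ is true.
  s5 (successors {s0, s2, s4, s5}): φ is true.
  s6 (successors {s0, s1, s6}): φ is true.
  s7 (successors {s0, s2, s3}): φ is true.
  s8 (successors ∅): φ is false.
Detail at s8 (counterexample):
  At s8: no accessible worlds, so Dia (not Dia not s or not s) is false.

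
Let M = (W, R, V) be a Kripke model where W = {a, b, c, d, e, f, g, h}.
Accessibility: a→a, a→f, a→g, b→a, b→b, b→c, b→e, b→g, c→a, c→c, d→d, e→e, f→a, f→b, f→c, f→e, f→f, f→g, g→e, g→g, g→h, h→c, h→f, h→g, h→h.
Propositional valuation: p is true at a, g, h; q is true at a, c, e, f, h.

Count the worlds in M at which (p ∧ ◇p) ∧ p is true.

Let φ = (p ∧ ◇p) ∧ p. Evaluate φ at each world:
  a (successors {a, f, g}): φ is true.
  b (successors {a, b, c, e, g}): φ is false.
  c (successors {a, c}): φ is false.
  d (successors {d}): φ is false.
  e (successors {e}): φ is false.
  f (successors {a, b, c, e, f, g}): φ is false.
  g (successors {e, g, h}): φ is true.
  h (successors {c, f, g, h}): φ is true.
For instance, at b:
  At b: p ∧ ◇p is false, p is false, so (p ∧ ◇p) ∧ p is false.
    At b: p is false, ◇p is true, so p ∧ ◇p is false.
      At b: ◇p requires p at some successor in {a, b, c, e, g}.
        p holds at a, so ◇p is true at b.
Satisfying worlds: {a, g, h}

3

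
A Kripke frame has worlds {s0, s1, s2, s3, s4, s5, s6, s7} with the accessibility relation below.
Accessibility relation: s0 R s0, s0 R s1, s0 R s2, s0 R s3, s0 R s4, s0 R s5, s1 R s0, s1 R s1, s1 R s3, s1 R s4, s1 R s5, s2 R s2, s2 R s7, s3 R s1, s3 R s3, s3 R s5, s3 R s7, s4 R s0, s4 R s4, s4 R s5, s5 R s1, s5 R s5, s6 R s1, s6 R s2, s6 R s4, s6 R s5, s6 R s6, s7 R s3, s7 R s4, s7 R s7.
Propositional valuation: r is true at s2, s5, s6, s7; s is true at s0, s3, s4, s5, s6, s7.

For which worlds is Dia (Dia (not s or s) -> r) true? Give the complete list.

Recall that Dia ψ holds at a world iff ψ holds at some accessible world.
Let φ = Dia (Dia (not s or s) -> r). Evaluate φ at each world:
  s0 (successors {s0, s1, s2, s3, s4, s5}): φ is true.
  s1 (successors {s0, s1, s3, s4, s5}): φ is true.
  s2 (successors {s2, s7}): φ is true.
  s3 (successors {s1, s3, s5, s7}): φ is true.
  s4 (successors {s0, s4, s5}): φ is true.
  s5 (successors {s1, s5}): φ is true.
  s6 (successors {s1, s2, s4, s5, s6}): φ is true.
  s7 (successors {s3, s4, s7}): φ is true.
For instance, at s3:
  At s3: Dia (Dia (not s or s) -> r) requires Dia (not s or s) -> r at some successor in {s1, s3, s5, s7}.
    Dia (not s or s) -> r holds at s5, so Dia (Dia (not s or s) -> r) is true at s3.
      At s5: Dia (not s or s) is true, r is true, so Dia (not s or s) -> r is true.
Satisfying worlds: {s0, s1, s2, s3, s4, s5, s6, s7}

s0, s1, s2, s3, s4, s5, s6, s7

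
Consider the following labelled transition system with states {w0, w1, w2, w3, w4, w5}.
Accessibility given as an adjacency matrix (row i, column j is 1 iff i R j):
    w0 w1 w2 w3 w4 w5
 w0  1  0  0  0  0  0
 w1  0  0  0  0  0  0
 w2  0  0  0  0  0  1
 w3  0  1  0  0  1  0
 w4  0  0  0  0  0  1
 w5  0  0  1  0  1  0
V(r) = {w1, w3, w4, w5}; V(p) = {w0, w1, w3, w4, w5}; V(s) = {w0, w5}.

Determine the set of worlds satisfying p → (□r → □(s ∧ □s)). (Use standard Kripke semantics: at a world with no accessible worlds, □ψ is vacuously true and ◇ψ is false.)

Let φ = p → (□r → □(s ∧ □s)). Evaluate φ at each world:
  w0 (successors {w0}): φ is true.
  w1 (successors ∅): φ is true.
  w2 (successors {w5}): φ is true.
  w3 (successors {w1, w4}): φ is false.
  w4 (successors {w5}): φ is false.
  w5 (successors {w2, w4}): φ is true.
For instance, at w0:
  At w0: p is true, □r → □(s ∧ □s) is true, so p → (□r → □(s ∧ □s)) is true.
    At w0: □r is false, □(s ∧ □s) is true, so □r → □(s ∧ □s) is true.
      At w0: □r requires r at every successor {w0}.
        r fails at w0, so □r is false at w0.
      At w0: □(s ∧ □s) requires s ∧ □s at every successor {w0}.
        At w0: s ∧ □s is true.
      So □(s ∧ □s) is true at w0.
Satisfying worlds: {w0, w1, w2, w5}

w0, w1, w2, w5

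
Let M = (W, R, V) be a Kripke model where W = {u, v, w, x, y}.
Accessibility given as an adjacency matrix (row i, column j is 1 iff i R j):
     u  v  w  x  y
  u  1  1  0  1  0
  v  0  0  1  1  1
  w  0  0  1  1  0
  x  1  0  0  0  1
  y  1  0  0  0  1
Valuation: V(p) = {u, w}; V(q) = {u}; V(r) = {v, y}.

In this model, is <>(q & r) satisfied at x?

No

At x: <>(q & r) requires q & r at some successor in {u, y}.
  At u: q & r is false.
  At y: q & r is false.
So <>(q & r) is false at x.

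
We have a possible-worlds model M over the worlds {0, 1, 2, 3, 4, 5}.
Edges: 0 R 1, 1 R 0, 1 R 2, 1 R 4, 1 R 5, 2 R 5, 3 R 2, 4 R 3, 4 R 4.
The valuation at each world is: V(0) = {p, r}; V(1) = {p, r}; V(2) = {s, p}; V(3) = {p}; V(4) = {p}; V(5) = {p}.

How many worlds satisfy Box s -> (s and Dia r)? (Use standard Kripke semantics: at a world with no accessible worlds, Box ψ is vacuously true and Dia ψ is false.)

4

Let φ = Box s -> (s and Dia r). Evaluate φ at each world:
  0 (successors {1}): φ is true.
  1 (successors {0, 2, 4, 5}): φ is true.
  2 (successors {5}): φ is true.
  3 (successors {2}): φ is false.
  4 (successors {3, 4}): φ is true.
  5 (successors ∅): φ is false.
For instance, at 1:
  At 1: Box s is false, s and Dia r is false, so Box s -> (s and Dia r) is true.
    At 1: Box s requires s at every successor {0, 2, 4, 5}.
      s fails at 0, so Box s is false at 1.
    At 1: s is false, Dia r is true, so s and Dia r is false.
      At 1: Dia r requires r at some successor in {0, 2, 4, 5}.
        r holds at 0, so Dia r is true at 1.
Satisfying worlds: {0, 1, 2, 4}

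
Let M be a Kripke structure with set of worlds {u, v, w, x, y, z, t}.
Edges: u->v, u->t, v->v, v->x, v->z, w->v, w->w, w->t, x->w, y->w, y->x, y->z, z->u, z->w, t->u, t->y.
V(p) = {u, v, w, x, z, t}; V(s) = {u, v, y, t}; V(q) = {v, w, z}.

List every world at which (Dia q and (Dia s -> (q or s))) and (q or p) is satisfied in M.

Let φ = (Dia q and (Dia s -> (q or s))) and (q or p). Evaluate φ at each world:
  u (successors {v, t}): φ is true.
  v (successors {v, x, z}): φ is true.
  w (successors {v, w, t}): φ is true.
  x (successors {w}): φ is true.
  y (successors {w, x, z}): φ is false.
  z (successors {u, w}): φ is true.
  t (successors {u, y}): φ is false.
For instance, at w:
  At w: Dia q and (Dia s -> (q or s)) is true, q or p is true, so (Dia q and (Dia s -> (q or s))) and (q or p) is true.
    At w: Dia q is true, Dia s -> (q or s) is true, so Dia q and (Dia s -> (q or s)) is true.
      At w: Dia q requires q at some successor in {v, w, t}.
        q holds at v, so Dia q is true at w.
      At w: Dia s is true, q or s is true, so Dia s -> (q or s) is true.
Satisfying worlds: {u, v, w, x, z}

u, v, w, x, z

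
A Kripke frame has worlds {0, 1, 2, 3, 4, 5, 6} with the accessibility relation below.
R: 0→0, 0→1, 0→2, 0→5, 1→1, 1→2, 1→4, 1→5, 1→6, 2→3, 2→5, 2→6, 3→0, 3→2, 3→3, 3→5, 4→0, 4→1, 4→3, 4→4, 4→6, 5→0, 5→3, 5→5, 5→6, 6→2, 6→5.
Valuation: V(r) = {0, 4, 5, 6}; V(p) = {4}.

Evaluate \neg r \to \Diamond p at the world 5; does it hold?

At 5: \neg r is false, \Diamond p is false, so \neg r \to \Diamond p is true.
  At 5: \Diamond p requires p at some successor in {0, 3, 5, 6}.
    At 0: p is false.
    At 3: p is false.
    At 5: p is false.
    At 6: p is false.
  So \Diamond p is false at 5.

Yes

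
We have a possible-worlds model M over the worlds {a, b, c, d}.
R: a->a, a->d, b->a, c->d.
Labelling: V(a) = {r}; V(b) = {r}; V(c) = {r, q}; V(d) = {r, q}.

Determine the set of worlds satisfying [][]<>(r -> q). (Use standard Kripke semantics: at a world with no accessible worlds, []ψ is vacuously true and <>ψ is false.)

c, d

Let φ = [][]<>(r -> q). Evaluate φ at each world:
  a (successors {a, d}): φ is false.
  b (successors {a}): φ is false.
  c (successors {d}): φ is true.
  d (successors ∅): φ is true.
For instance, at c:
  At c: [][]<>(r -> q) requires []<>(r -> q) at every successor {d}.
      At d: no accessible worlds, so []<>(r -> q) holds vacuously.
  So [][]<>(r -> q) is true at c.
Satisfying worlds: {c, d}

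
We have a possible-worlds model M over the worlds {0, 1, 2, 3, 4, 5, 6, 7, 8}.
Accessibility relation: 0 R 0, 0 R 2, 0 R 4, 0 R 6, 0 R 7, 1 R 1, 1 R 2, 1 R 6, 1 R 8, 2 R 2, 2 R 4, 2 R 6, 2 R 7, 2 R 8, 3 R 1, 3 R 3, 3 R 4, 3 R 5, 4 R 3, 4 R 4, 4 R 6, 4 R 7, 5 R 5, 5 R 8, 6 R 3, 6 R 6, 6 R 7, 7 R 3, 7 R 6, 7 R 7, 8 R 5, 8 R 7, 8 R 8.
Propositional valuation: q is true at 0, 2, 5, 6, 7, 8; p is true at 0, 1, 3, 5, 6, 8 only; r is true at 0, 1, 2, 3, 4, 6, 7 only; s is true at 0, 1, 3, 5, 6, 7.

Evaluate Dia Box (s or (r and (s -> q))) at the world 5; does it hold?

At 5: Dia Box (s or (r and (s -> q))) requires Box (s or (r and (s -> q))) at some successor in {5, 8}.
  At 5: Box (s or (r and (s -> q))) is false.
  At 8: Box (s or (r and (s -> q))) is false.
So Dia Box (s or (r and (s -> q))) is false at 5.

No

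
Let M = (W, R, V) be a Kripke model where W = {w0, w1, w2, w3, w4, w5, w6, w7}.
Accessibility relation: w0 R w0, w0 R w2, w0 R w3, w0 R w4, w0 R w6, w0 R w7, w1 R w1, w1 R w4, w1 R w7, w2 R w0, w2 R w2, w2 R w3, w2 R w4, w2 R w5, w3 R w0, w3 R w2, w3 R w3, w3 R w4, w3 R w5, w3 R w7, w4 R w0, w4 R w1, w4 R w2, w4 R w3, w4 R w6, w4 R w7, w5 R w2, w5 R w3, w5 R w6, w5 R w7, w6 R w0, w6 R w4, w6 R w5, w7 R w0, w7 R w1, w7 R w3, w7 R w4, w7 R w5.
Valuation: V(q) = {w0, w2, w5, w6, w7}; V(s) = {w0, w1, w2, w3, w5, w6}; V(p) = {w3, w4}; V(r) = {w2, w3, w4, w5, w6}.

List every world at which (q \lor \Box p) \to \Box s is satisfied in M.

w1, w3, w4

Let φ = (q \lor \Box p) \to \Box s. Evaluate φ at each world:
  w0 (successors {w0, w2, w3, w4, w6, w7}): φ is false.
  w1 (successors {w1, w4, w7}): φ is true.
  w2 (successors {w0, w2, w3, w4, w5}): φ is false.
  w3 (successors {w0, w2, w3, w4, w5, w7}): φ is true.
  w4 (successors {w0, w1, w2, w3, w6, w7}): φ is true.
  w5 (successors {w2, w3, w6, w7}): φ is false.
  w6 (successors {w0, w4, w5}): φ is false.
  w7 (successors {w0, w1, w3, w4, w5}): φ is false.
For instance, at w0:
  At w0: q \lor \Box p is true, \Box s is false, so (q \lor \Box p) \to \Box s is false.
    At w0: q is true, \Box p is false, so q \lor \Box p is true.
      At w0: \Box p requires p at every successor {w0, w2, w3, w4, w6, w7}.
        p fails at w0, so \Box p is false at w0.
    At w0: \Box s requires s at every successor {w0, w2, w3, w4, w6, w7}.
      s fails at w4, so \Box s is false at w0.
Satisfying worlds: {w1, w3, w4}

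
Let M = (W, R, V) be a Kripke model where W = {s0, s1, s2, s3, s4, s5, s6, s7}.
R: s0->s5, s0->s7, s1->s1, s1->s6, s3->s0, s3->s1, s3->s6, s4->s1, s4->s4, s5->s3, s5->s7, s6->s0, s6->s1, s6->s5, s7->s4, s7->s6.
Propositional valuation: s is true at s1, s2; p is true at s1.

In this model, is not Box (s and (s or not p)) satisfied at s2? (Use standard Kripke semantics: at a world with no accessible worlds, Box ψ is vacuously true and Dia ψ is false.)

Recall that Box ψ holds at a world iff ψ holds at every accessible world, and Dia ψ holds iff ψ holds at some accessible world.
At s2: Box (s and (s or not p)) is true, so not Box (s and (s or not p)) is false.
  At s2: no accessible worlds, so Box (s and (s or not p)) holds vacuously.

No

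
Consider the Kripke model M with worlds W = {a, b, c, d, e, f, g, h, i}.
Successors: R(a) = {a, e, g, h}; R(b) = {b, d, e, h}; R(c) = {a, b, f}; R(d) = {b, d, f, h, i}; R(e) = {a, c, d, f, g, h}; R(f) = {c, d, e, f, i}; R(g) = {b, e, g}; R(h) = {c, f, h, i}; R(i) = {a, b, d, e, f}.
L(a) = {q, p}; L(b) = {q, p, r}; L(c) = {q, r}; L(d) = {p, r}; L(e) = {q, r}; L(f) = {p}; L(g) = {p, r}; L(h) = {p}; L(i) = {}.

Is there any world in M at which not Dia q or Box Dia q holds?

Let φ = not Dia q or Box Dia q. Evaluate φ at each world:
  a (successors {a, e, g, h}): φ is true.
  b (successors {b, d, e, h}): φ is true.
  c (successors {a, b, f}): φ is true.
  d (successors {b, d, f, h, i}): φ is true.
  e (successors {a, c, d, f, g, h}): φ is true.
  f (successors {c, d, e, f, i}): φ is true.
  g (successors {b, e, g}): φ is true.
  h (successors {c, f, h, i}): φ is true.
  i (successors {a, b, d, e, f}): φ is true.
Detail at a (witness):
  At a: not Dia q is false, Box Dia q is true, so not Dia q or Box Dia q is true.
    At a: Dia q is true, so not Dia q is false.
      At a: Dia q requires q at some successor in {a, e, g, h}.
        q holds at a, so Dia q is true at a.
    At a: Box Dia q requires Dia q at every successor {a, e, g, h}.
      At a: Dia q is true.
      At e: Dia q is true.
      At g: Dia q is true.
      At h: Dia q is true.
    So Box Dia q is true at a.

Yes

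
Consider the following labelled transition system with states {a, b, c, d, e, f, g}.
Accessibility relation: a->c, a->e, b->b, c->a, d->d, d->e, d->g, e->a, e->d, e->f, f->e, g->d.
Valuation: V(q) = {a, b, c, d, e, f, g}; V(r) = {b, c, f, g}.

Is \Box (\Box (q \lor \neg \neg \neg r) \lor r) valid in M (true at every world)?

Yes

Recall that \Box ψ holds at a world iff ψ holds at every accessible world, and \Diamond ψ holds iff ψ holds at some accessible world.
Let φ = \Box (\Box (q \lor \neg \neg \neg r) \lor r). Evaluate φ at each world:
  a (successors {c, e}): φ is true.
  b (successors {b}): φ is true.
  c (successors {a}): φ is true.
  d (successors {d, e, g}): φ is true.
  e (successors {a, d, f}): φ is true.
  f (successors {e}): φ is true.
  g (successors {d}): φ is true.
For instance, at a:
  At a: \Box (\Box (q \lor \neg \neg \neg r) \lor r) requires \Box (q \lor \neg \neg \neg r) \lor r at every successor {c, e}.
      At c: \Box (q \lor \neg \neg \neg r) is true, r is true, so \Box (q \lor \neg \neg \neg r) \lor r is true.
      At e: \Box (q \lor \neg \neg \neg r) is true, r is false, so \Box (q \lor \neg \neg \neg r) \lor r is true.
  So \Box (\Box (q \lor \neg \neg \neg r) \lor r) is true at a.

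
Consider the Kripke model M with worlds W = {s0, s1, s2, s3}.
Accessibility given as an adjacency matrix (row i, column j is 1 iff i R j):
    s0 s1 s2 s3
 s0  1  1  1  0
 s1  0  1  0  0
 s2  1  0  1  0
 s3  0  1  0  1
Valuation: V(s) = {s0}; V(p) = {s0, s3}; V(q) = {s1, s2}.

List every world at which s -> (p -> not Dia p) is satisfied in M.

s1, s2, s3

Let φ = s -> (p -> not Dia p). Evaluate φ at each world:
  s0 (successors {s0, s1, s2}): φ is false.
  s1 (successors {s1}): φ is true.
  s2 (successors {s0, s2}): φ is true.
  s3 (successors {s1, s3}): φ is true.
For instance, at s2:
  At s2: s is false, p -> not Dia p is true, so s -> (p -> not Dia p) is true.
    At s2: p is false, not Dia p is false, so p -> not Dia p is true.
      At s2: Dia p is true, so not Dia p is false.
Satisfying worlds: {s1, s2, s3}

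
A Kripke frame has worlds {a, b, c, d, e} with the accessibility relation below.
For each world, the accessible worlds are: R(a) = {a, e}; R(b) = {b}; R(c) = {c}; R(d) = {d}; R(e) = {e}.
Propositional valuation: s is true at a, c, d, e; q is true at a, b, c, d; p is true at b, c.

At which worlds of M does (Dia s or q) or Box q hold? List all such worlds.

a, b, c, d, e

Let φ = (Dia s or q) or Box q. Evaluate φ at each world:
  a (successors {a, e}): φ is true.
  b (successors {b}): φ is true.
  c (successors {c}): φ is true.
  d (successors {d}): φ is true.
  e (successors {e}): φ is true.
For instance, at e:
  At e: Dia s or q is true, Box q is false, so (Dia s or q) or Box q is true.
    At e: Dia s is true, q is false, so Dia s or q is true.
      At e: Dia s requires s at some successor in {e}.
        s holds at e, so Dia s is true at e.
    At e: Box q requires q at every successor {e}.
      q fails at e, so Box q is false at e.
Satisfying worlds: {a, b, c, d, e}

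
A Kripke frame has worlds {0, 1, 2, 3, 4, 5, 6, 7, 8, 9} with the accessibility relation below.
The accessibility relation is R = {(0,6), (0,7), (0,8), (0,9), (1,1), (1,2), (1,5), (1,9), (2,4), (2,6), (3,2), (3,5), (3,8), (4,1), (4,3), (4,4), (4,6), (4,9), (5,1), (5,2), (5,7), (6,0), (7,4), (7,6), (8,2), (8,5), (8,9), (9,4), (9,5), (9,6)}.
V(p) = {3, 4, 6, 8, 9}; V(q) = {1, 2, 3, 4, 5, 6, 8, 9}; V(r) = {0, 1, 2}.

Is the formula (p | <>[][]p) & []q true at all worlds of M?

Let φ = (p | <>[][]p) & []q. Evaluate φ at each world:
  0 (successors {6, 7, 8, 9}): φ is false.
  1 (successors {1, 2, 5, 9}): φ is false.
  2 (successors {4, 6}): φ is false.
  3 (successors {2, 5, 8}): φ is true.
  4 (successors {1, 3, 4, 6, 9}): φ is true.
  5 (successors {1, 2, 7}): φ is false.
  6 (successors {0}): φ is false.
  7 (successors {4, 6}): φ is false.
  8 (successors {2, 5, 9}): φ is true.
  9 (successors {4, 5, 6}): φ is true.
Detail at 0 (counterexample):
  At 0: p | <>[][]p is false, []q is false, so (p | <>[][]p) & []q is false.
    At 0: p is false, <>[][]p is false, so p | <>[][]p is false.
      At 0: <>[][]p requires [][]p at some successor in {6, 7, 8, 9}.
        At 6: [][]p is false.
        At 7: [][]p is false.
        At 8: [][]p is false.
        At 9: [][]p is false.
      So <>[][]p is false at 0.
    At 0: []q requires q at every successor {6, 7, 8, 9}.
      q fails at 7, so []q is false at 0.

No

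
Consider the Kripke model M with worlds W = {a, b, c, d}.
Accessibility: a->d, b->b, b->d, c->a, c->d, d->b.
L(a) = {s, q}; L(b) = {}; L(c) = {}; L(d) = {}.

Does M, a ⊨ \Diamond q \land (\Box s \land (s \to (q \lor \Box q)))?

No

At a: \Diamond q is false, \Box s \land (s \to (q \lor \Box q)) is false, so \Diamond q \land (\Box s \land (s \to (q \lor \Box q))) is false.
  At a: \Diamond q requires q at some successor in {d}.
    At d: q is false.
  So \Diamond q is false at a.
  At a: \Box s is false, s \to (q \lor \Box q) is true, so \Box s \land (s \to (q \lor \Box q)) is false.
    At a: \Box s requires s at every successor {d}.
      s fails at d, so \Box s is false at a.
    At a: s is true, q \lor \Box q is true, so s \to (q \lor \Box q) is true.
      At a: q is true, \Box q is false, so q \lor \Box q is true.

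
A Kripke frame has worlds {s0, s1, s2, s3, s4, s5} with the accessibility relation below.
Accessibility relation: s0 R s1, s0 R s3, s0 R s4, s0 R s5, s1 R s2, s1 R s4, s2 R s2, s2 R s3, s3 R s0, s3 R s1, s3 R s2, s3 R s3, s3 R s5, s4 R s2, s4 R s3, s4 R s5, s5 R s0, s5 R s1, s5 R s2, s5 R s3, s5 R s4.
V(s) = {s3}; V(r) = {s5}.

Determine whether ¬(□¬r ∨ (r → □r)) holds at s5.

At s5: □¬r ∨ (r → □r) is true, so ¬(□¬r ∨ (r → □r)) is false.
  At s5: □¬r is true, r → □r is false, so □¬r ∨ (r → □r) is true.
    At s5: □¬r requires ¬r at every successor {s0, s1, s2, s3, s4}.
      At s0: ¬r is true.
      At s1: ¬r is true.
      At s2: ¬r is true.
      At s3: ¬r is true.
      At s4: ¬r is true.
    So □¬r is true at s5.
    At s5: r is true, □r is false, so r → □r is false.
      At s5: □r requires r at every successor {s0, s1, s2, s3, s4}.
        r fails at s0, so □r is false at s5.

No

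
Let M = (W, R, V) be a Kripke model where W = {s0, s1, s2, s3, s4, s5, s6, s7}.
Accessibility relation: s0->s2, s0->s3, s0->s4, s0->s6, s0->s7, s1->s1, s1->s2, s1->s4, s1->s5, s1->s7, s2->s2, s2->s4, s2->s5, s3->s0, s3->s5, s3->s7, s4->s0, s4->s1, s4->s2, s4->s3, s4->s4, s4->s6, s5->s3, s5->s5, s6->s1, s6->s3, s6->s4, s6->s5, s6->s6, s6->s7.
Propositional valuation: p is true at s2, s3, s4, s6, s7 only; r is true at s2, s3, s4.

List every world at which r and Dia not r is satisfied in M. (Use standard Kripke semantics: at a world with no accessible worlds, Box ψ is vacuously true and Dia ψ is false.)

s2, s3, s4

Let φ = r and Dia not r. Evaluate φ at each world:
  s0 (successors {s2, s3, s4, s6, s7}): φ is false.
  s1 (successors {s1, s2, s4, s5, s7}): φ is false.
  s2 (successors {s2, s4, s5}): φ is true.
  s3 (successors {s0, s5, s7}): φ is true.
  s4 (successors {s0, s1, s2, s3, s4, s6}): φ is true.
  s5 (successors {s3, s5}): φ is false.
  s6 (successors {s1, s3, s4, s5, s6, s7}): φ is false.
  s7 (successors ∅): φ is false.
For instance, at s4:
  At s4: r is true, Dia not r is true, so r and Dia not r is true.
    At s4: Dia not r requires not r at some successor in {s0, s1, s2, s3, s4, s6}.
      not r holds at s0, so Dia not r is true at s4.
Satisfying worlds: {s2, s3, s4}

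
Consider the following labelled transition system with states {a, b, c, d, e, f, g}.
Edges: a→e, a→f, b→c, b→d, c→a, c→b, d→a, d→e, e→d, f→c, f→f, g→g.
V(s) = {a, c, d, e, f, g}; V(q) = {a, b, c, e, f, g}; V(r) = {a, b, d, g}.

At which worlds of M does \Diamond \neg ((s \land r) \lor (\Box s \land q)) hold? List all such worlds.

b, f

Recall that \Box ψ holds at a world iff ψ holds at every accessible world, and \Diamond ψ holds iff ψ holds at some accessible world.
Let φ = \Diamond \neg ((s \land r) \lor (\Box s \land q)). Evaluate φ at each world:
  a (successors {e, f}): φ is false.
  b (successors {c, d}): φ is true.
  c (successors {a, b}): φ is false.
  d (successors {a, e}): φ is false.
  e (successors {d}): φ is false.
  f (successors {c, f}): φ is true.
  g (successors {g}): φ is false.
For instance, at b:
  At b: \Diamond \neg ((s \land r) \lor (\Box s \land q)) requires \neg ((s \land r) \lor (\Box s \land q)) at some successor in {c, d}.
    \neg ((s \land r) \lor (\Box s \land q)) holds at c, so \Diamond \neg ((s \land r) \lor (\Box s \land q)) is true at b.
      At c: (s \land r) \lor (\Box s \land q) is false, so \neg ((s \land r) \lor (\Box s \land q)) is true.
Satisfying worlds: {b, f}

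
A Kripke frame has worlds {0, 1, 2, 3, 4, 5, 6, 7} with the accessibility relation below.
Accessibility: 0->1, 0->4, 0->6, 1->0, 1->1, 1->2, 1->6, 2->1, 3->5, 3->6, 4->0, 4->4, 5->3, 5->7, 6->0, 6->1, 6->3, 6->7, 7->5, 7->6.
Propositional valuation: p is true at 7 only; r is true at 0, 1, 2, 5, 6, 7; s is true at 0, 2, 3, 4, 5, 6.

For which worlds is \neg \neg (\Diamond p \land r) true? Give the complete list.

5, 6

Let φ = \neg \neg (\Diamond p \land r). Evaluate φ at each world:
  0 (successors {1, 4, 6}): φ is false.
  1 (successors {0, 1, 2, 6}): φ is false.
  2 (successors {1}): φ is false.
  3 (successors {5, 6}): φ is false.
  4 (successors {0, 4}): φ is false.
  5 (successors {3, 7}): φ is true.
  6 (successors {0, 1, 3, 7}): φ is true.
  7 (successors {5, 6}): φ is false.
For instance, at 0:
  At 0: \neg (\Diamond p \land r) is true, so \neg \neg (\Diamond p \land r) is false.
    At 0: \Diamond p \land r is false, so \neg (\Diamond p \land r) is true.
      At 0: \Diamond p is false, r is true, so \Diamond p \land r is false.
Satisfying worlds: {5, 6}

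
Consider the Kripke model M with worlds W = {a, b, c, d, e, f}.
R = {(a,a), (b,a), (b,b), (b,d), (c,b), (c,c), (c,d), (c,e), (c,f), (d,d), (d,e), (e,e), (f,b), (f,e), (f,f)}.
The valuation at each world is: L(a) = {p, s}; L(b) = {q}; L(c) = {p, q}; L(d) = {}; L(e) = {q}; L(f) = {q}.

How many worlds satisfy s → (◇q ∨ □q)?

5

Recall that □ψ holds at a world iff ψ holds at every accessible world, and ◇ψ holds iff ψ holds at some accessible world.
Let φ = s → (◇q ∨ □q). Evaluate φ at each world:
  a (successors {a}): φ is false.
  b (successors {a, b, d}): φ is true.
  c (successors {b, c, d, e, f}): φ is true.
  d (successors {d, e}): φ is true.
  e (successors {e}): φ is true.
  f (successors {b, e, f}): φ is true.
For instance, at f:
  At f: s is false, ◇q ∨ □q is true, so s → (◇q ∨ □q) is true.
    At f: ◇q is true, □q is true, so ◇q ∨ □q is true.
      At f: ◇q requires q at some successor in {b, e, f}.
        q holds at b, so ◇q is true at f.
      At f: □q requires q at every successor {b, e, f}.
        At b: q is true.
        At e: q is true.
        At f: q is true.
      So □q is true at f.
Satisfying worlds: {b, c, d, e, f}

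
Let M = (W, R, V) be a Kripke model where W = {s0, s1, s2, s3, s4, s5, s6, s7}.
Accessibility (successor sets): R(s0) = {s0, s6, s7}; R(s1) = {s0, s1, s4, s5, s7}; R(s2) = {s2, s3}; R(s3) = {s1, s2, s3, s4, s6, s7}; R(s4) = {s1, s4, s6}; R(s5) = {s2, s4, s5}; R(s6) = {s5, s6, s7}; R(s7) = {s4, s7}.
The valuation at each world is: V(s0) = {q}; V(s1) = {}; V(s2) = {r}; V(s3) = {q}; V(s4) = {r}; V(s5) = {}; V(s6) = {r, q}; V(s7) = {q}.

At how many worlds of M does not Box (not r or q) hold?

6

Recall that Box ψ holds at a world iff ψ holds at every accessible world, and Dia ψ holds iff ψ holds at some accessible world.
Let φ = not Box (not r or q). Evaluate φ at each world:
  s0 (successors {s0, s6, s7}): φ is false.
  s1 (successors {s0, s1, s4, s5, s7}): φ is true.
  s2 (successors {s2, s3}): φ is true.
  s3 (successors {s1, s2, s3, s4, s6, s7}): φ is true.
  s4 (successors {s1, s4, s6}): φ is true.
  s5 (successors {s2, s4, s5}): φ is true.
  s6 (successors {s5, s6, s7}): φ is false.
  s7 (successors {s4, s7}): φ is true.
For instance, at s7:
  At s7: Box (not r or q) is false, so not Box (not r or q) is true.
    At s7: Box (not r or q) requires not r or q at every successor {s4, s7}.
      not r or q fails at s4, so Box (not r or q) is false at s7.
Satisfying worlds: {s1, s2, s3, s4, s5, s7}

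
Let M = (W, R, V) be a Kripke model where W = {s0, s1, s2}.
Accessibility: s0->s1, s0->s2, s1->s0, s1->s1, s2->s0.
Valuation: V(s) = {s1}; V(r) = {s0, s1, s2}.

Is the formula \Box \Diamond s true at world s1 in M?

At s1: \Box \Diamond s requires \Diamond s at every successor {s0, s1}.
    At s0: \Diamond s requires s at some successor in {s1, s2}.
      s holds at s1, so \Diamond s is true at s0.
    At s1: \Diamond s requires s at some successor in {s0, s1}.
      s holds at s1, so \Diamond s is true at s1.
So \Box \Diamond s is true at s1.

Yes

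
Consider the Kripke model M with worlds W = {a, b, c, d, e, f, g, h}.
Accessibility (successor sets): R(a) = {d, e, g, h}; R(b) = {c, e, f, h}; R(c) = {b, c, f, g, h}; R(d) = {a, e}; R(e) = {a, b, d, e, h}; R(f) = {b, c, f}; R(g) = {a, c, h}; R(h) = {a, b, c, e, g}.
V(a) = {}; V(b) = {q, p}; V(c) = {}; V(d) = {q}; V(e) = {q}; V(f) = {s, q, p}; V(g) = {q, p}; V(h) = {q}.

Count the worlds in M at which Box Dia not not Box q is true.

Recall that Box ψ holds at a world iff ψ holds at every accessible world, and Dia ψ holds iff ψ holds at some accessible world.
Let φ = Box Dia not not Box q. Evaluate φ at each world:
  a (successors {d, e, g, h}): φ is true.
  b (successors {c, e, f, h}): φ is false.
  c (successors {b, c, f, g, h}): φ is false.
  d (successors {a, e}): φ is false.
  e (successors {a, b, d, e, h}): φ is false.
  f (successors {b, c, f}): φ is false.
  g (successors {a, c, h}): φ is false.
  h (successors {a, b, c, e, g}): φ is false.
For instance, at e:
  At e: Box Dia not not Box q requires Dia not not Box q at every successor {a, b, d, e, h}.
    Dia not not Box q fails at a, so Box Dia not not Box q is false at e.
      At a: Dia not not Box q requires not not Box q at some successor in {d, e, g, h}.
        At d: not not Box q is false.
        At e: not not Box q is false.
        At g: not not Box q is false.
        At h: not not Box q is false.
      So Dia not not Box q is false at a.
Satisfying worlds: {a}

1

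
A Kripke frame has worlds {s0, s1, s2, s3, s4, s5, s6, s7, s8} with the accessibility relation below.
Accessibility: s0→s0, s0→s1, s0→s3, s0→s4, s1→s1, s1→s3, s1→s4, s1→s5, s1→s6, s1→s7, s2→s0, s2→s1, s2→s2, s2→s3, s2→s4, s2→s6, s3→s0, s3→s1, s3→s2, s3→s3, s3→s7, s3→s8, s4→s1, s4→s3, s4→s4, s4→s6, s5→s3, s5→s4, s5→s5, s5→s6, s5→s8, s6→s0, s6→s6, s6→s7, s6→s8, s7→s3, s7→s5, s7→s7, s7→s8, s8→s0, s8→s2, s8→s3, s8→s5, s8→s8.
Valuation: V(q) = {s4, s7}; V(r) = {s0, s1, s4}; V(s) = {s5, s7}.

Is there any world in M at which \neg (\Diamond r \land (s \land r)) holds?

Yes

Let φ = \neg (\Diamond r \land (s \land r)). Evaluate φ at each world:
  s0 (successors {s0, s1, s3, s4}): φ is true.
  s1 (successors {s1, s3, s4, s5, s6, s7}): φ is true.
  s2 (successors {s0, s1, s2, s3, s4, s6}): φ is true.
  s3 (successors {s0, s1, s2, s3, s7, s8}): φ is true.
  s4 (successors {s1, s3, s4, s6}): φ is true.
  s5 (successors {s3, s4, s5, s6, s8}): φ is true.
  s6 (successors {s0, s6, s7, s8}): φ is true.
  s7 (successors {s3, s5, s7, s8}): φ is true.
  s8 (successors {s0, s2, s3, s5, s8}): φ is true.
Detail at s0 (witness):
  At s0: \Diamond r \land (s \land r) is false, so \neg (\Diamond r \land (s \land r)) is true.
    At s0: \Diamond r is true, s \land r is false, so \Diamond r \land (s \land r) is false.
      At s0: \Diamond r requires r at some successor in {s0, s1, s3, s4}.
        r holds at s0, so \Diamond r is true at s0.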